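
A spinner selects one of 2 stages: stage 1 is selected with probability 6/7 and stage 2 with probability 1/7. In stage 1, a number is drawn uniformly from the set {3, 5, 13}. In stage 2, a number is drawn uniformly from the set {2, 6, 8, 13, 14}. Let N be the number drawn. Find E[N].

253/35

E[N | stage 1] = (3+5+13)/3 = 7.
E[N | stage 2] = (2+6+8+13+14)/5 = 43/5.
By the law of total expectation,
E[N] = (6/7)·(7) + (1/7)·(43/5) = 253/35.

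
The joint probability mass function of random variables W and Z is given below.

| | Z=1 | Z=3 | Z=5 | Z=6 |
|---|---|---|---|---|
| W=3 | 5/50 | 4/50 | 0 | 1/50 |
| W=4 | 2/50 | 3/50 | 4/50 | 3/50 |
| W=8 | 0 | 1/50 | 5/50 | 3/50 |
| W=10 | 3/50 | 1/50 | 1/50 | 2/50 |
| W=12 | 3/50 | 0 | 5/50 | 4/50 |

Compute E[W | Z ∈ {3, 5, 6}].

P(Z ∈ {3, 5, 6}) = 37/50.
Summing W·P(W=x,Z=y) over the conditioning event gives 11/2.
E[W | Z ∈ {3, 5, 6}] = (11/2) / (37/50) = 275/37.

275/37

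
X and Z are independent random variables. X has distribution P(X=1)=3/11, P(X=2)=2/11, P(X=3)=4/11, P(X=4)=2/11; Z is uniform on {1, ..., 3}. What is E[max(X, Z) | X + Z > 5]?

7/2

P(X + Z > 5) = 8/33.
Summing max(X,Z)·P(x,y) over outcomes with X + Z > 5 gives 28/33.
E[max(X, Z) | X + Z > 5] = (28/33) / (8/33) = 7/2.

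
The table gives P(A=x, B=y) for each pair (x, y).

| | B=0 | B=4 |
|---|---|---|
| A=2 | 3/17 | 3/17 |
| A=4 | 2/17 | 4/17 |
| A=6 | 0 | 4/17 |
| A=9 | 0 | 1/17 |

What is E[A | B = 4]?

55/12

P(B = 4) = 12/17.
Σ A·P over the event = 2·(3/17) + 4·(4/17) + 6·(4/17) + 9·(1/17) = 55/17.
E[A | B = 4] = (55/17) / (12/17) = 55/12.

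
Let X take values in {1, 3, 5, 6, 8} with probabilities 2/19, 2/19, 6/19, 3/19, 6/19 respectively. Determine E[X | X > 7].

8

P(X > 7) = 6/19.
Σ over the event: 8·6/19 = 48/19.
E[X | X > 7] = (48/19) / (6/19) = 8.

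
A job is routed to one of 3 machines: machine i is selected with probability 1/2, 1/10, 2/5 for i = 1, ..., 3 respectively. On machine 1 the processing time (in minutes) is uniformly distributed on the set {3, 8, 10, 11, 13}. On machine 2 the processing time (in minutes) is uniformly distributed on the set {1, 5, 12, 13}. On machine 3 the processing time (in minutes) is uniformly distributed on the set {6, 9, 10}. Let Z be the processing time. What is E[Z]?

1033/120

E[Z | machine 1] = (3+8+10+11+13)/5 = 9.
E[Z | machine 2] = (1+5+12+13)/4 = 31/4.
E[Z | machine 3] = (6+9+10)/3 = 25/3.
E[Z] = (1/2)·(9) + (1/10)·(31/4) + (2/5)·(25/3) = 1033/120.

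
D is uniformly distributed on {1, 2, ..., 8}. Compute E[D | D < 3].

3/2

Given D < 3, D is equally likely to be any of {1, 2}.
E[D | D < 3] = (1 + 2) / 2 = 3/2.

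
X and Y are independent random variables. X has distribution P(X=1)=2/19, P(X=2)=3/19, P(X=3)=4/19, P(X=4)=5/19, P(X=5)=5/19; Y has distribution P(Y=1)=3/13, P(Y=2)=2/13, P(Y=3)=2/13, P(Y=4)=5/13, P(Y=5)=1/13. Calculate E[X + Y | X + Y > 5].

1233/167

P(X + Y > 5) = 167/247.
Summing (X+Y)·P(x,y) over outcomes with X + Y > 5 gives 1233/247.
E[X + Y | X + Y > 5] = (1233/247) / (167/247) = 1233/167.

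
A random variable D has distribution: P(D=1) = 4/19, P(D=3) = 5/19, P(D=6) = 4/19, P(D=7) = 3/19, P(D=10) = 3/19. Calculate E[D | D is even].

54/7

P(D is even) = 7/19.
Σ over the event: 6·4/19 + 10·3/19 = 54/19.
E[D | D is even] = (54/19) / (7/19) = 54/7.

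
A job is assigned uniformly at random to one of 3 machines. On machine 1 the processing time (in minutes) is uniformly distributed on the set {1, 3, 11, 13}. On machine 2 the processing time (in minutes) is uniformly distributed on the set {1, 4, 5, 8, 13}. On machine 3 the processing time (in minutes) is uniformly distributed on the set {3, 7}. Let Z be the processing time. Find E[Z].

E[Z | machine 1] = (1+3+11+13)/4 = 7.
E[Z | machine 2] = (1+4+5+8+13)/5 = 31/5.
E[Z | machine 3] = (3+7)/2 = 5.
By the law of total expectation,
E[Z] = (1/3)·(7) + (1/3)·(31/5) + (1/3)·(5) = 91/15.

91/15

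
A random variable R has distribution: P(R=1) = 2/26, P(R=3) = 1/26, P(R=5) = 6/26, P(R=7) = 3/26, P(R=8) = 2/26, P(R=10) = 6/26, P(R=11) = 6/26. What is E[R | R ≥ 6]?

P(R ≥ 6) = 17/26.
Σ over the event: 7·3/26 + 8·1/13 + 10·3/13 + 11·3/13 = 163/26.
E[R | R ≥ 6] = (163/26) / (17/26) = 163/17.

163/17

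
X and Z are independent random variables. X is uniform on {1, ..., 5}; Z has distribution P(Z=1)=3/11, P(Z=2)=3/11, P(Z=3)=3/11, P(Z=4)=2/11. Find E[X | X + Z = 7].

33/8

P(X + Z = 7) = 8/55.
Summing X·P(x,y) over outcomes with X + Z = 7 gives 3/5.
E[X | X + Z = 7] = (3/5) / (8/55) = 33/8.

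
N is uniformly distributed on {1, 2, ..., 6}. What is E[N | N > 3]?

5

Given N > 3, N is equally likely to be any of {4, 5, 6}.
E[N | N > 3] = (4 + 5 + 6) / 3 = 5.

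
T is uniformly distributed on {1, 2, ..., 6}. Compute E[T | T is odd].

Given T is odd, T is equally likely to be any of {1, 3, 5}.
E[T | T is odd] = (1 + 3 + 5) / 3 = 3.

3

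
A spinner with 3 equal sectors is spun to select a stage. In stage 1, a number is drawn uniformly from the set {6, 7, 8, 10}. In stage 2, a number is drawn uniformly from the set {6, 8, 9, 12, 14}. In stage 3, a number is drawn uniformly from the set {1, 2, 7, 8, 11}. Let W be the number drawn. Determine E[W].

E[W | stage 1] = (6+7+8+10)/4 = 31/4.
E[W | stage 2] = (6+8+9+12+14)/5 = 49/5.
E[W | stage 3] = (1+2+7+8+11)/5 = 29/5.
By the law of total expectation,
E[W] = (1/3)·(31/4) + (1/3)·(49/5) + (1/3)·(29/5) = 467/60.

467/60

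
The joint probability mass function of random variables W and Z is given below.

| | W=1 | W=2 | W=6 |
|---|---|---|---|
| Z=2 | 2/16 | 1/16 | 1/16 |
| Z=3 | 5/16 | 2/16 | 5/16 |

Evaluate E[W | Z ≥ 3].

P(Z ≥ 3) = 3/4.
Σ W·P over the event = 1·(5/16) + 2·(2/16) + 6·(5/16) = 39/16.
E[W | Z ≥ 3] = (39/16) / (3/4) = 13/4.

13/4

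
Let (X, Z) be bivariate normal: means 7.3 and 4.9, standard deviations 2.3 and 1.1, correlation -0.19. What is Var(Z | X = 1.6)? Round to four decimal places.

1.1663

For a bivariate normal, Var(Z | X=x) = σ_Z²(1 − ρ²).
Var(Z | X=1.6) = (1.1)²·(1 − (-0.19)²) = 1.21·0.9639 = 1.1663.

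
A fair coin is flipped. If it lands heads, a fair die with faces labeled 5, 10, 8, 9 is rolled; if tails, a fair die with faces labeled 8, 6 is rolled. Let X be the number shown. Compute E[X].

15/2

E[X | heads] = (5+10+8+9)/4 = 8.
E[X | tails] = (8+6)/2 = 7.
E[X] = (1/2)·(8) + (1/2)·(7) = 15/2.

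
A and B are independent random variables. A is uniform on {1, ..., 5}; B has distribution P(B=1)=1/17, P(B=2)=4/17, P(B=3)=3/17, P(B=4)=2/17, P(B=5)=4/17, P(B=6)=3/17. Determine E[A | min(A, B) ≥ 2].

7/2

P(min(A, B) ≥ 2) = 64/85.
Summing A·P(x,y) over outcomes with min(A, B) ≥ 2 gives 224/85.
E[A | min(A, B) ≥ 2] = (224/85) / (64/85) = 7/2.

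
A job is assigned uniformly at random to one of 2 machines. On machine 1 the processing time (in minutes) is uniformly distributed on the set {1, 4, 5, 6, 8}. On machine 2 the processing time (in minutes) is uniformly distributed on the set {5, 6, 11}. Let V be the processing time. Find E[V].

E[V | machine 1] = (1+4+5+6+8)/5 = 24/5.
E[V | machine 2] = (5+6+11)/3 = 22/3.
By the law of total expectation,
E[V] = (1/2)·(24/5) + (1/2)·(22/3) = 91/15.

91/15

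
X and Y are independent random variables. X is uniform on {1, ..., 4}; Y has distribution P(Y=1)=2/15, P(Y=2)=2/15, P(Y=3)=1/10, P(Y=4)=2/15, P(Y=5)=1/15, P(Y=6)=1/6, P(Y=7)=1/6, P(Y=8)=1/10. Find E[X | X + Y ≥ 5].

P(X + Y ≥ 5) = 97/120.
Summing X·P(x,y) over outcomes with X + Y ≥ 5 gives 87/40.
E[X | X + Y ≥ 5] = (87/40) / (97/120) = 261/97.

261/97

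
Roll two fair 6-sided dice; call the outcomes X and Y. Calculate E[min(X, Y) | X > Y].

7/3

P(X > Y) = 5/12.
Summing min(X,Y)·P(x,y) over outcomes with X > Y gives 35/36.
E[min(X, Y) | X > Y] = (35/36) / (5/12) = 7/3.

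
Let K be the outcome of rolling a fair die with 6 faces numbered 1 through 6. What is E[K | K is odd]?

Given K is odd, K is equally likely to be any of {1, 3, 5}.
E[K | K is odd] = (1 + 3 + 5) / 3 = 3.

3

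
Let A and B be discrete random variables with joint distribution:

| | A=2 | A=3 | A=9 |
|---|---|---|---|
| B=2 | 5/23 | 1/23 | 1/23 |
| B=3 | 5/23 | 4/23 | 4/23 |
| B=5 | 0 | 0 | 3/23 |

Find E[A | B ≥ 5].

P(B ≥ 5) = 3/23.
Σ A·P over the event = 9·(3/23) = 27/23.
E[A | B ≥ 5] = (27/23) / (3/23) = 9.

9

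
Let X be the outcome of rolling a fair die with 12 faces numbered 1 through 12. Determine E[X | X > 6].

19/2

Given X > 6, X is equally likely to be any of {7, 8, 9, 10, 11, 12}.
E[X | X > 6] = (7 + 8 + 9 + 10 + 11 + 12) / 6 = 19/2.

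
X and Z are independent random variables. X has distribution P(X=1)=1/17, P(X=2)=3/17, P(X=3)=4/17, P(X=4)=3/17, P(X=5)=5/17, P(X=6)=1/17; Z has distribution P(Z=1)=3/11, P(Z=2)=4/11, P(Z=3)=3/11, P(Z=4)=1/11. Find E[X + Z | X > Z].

820/133

P(X > Z) = 133/187.
Summing (X+Z)·P(x,y) over outcomes with X > Z gives 820/187.
E[X + Z | X > Z] = (820/187) / (133/187) = 820/133.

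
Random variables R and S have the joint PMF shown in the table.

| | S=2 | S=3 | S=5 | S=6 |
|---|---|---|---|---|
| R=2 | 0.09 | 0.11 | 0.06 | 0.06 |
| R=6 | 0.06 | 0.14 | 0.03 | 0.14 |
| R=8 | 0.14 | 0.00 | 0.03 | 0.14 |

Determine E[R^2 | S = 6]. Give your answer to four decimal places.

P(S = 6) = 0.34.
Σ R^2·P over the event = 4·(0.06) + 36·(0.14) + 64·(0.14) = 14.24.
E[R^2 | S = 6] = (14.24) / (0.34) = 41.8824.

41.8824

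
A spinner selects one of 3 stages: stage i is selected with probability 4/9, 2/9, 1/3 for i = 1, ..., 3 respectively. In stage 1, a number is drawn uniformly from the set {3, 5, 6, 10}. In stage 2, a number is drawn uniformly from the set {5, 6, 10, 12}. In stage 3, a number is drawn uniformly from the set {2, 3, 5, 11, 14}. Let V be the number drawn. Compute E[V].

41/6

E[V | stage 1] = (3+5+6+10)/4 = 6.
E[V | stage 2] = (5+6+10+12)/4 = 33/4.
E[V | stage 3] = (2+3+5+11+14)/5 = 7.
E[V] = (4/9)·(6) + (2/9)·(33/4) + (1/3)·(7) = 41/6.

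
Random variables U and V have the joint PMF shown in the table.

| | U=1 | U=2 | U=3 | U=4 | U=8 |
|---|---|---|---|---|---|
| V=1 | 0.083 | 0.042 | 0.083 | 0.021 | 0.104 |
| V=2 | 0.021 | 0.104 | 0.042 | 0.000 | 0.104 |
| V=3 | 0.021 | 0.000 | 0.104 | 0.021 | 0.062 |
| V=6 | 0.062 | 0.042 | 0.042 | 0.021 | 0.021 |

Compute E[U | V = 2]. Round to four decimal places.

P(V = 2) = 0.271.
Σ U·P over the event = 1·(0.021) + 2·(0.104) + 3·(0.042) + 8·(0.104) = 1.187.
E[U | V = 2] = (1.187) / (0.271) = 4.3801.

4.3801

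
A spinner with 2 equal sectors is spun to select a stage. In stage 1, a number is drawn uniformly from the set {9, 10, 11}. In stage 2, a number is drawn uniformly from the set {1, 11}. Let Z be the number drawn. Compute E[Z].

E[Z | stage 1] = (9+10+11)/3 = 10.
E[Z | stage 2] = (1+11)/2 = 6.
By the law of total expectation,
E[Z] = (1/2)·(10) + (1/2)·(6) = 8.

8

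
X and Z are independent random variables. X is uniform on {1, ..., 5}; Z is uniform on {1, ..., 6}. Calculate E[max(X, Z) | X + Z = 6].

P(X + Z = 6) = 1/6.
Summing max(X,Z)·P(x,y) over outcomes with X + Z = 6 gives 7/10.
E[max(X, Z) | X + Z = 6] = (7/10) / (1/6) = 21/5.

21/5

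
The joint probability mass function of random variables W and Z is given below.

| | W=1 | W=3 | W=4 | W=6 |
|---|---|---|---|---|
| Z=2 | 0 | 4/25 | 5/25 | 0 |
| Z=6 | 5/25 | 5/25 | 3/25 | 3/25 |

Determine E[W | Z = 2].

P(Z = 2) = 9/25.
Σ W·P over the event = 3·(4/25) + 4·(5/25) = 32/25.
E[W | Z = 2] = (32/25) / (9/25) = 32/9.

32/9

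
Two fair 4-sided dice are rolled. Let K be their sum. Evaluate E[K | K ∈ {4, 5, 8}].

P(K ∈ {4, 5, 8}) = 1/2.
Σ over the event: 4·3/16 + 5·1/4 + 8·1/16 = 5/2.
E[K | K ∈ {4, 5, 8}] = (5/2) / (1/2) = 5.

5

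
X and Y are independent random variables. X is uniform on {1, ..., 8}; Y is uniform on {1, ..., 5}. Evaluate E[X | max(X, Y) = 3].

12/5

Outcomes with max(X, Y) = 3: (1,3), (2,3), (3,1), (3,2), (3,3), each with probability 1/40.
E[X | max(X, Y) = 3] = (1 + 2 + 3 + 3 + 3) / 5 = 12/5.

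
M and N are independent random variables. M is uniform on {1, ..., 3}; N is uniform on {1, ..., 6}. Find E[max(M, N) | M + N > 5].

44/9

Outcomes with M + N > 5: (1,5), (1,6), (2,4), (2,5), (2,6), (3,3), (3,4), (3,5), (3,6), each with probability 1/18.
E[max(M, N) | M + N > 5] = (5 + 6 + 4 + 5 + 6 + 3 + 4 + 5 + 6) / 9 = 44/9.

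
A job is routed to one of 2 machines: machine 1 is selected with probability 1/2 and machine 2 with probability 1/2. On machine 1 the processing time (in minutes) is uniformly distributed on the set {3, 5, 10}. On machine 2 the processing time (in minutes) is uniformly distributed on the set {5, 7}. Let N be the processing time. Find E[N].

6

E[N | machine 1] = (3+5+10)/3 = 6.
E[N | machine 2] = (5+7)/2 = 6.
E[N] = (1/2)·(6) + (1/2)·(6) = 6.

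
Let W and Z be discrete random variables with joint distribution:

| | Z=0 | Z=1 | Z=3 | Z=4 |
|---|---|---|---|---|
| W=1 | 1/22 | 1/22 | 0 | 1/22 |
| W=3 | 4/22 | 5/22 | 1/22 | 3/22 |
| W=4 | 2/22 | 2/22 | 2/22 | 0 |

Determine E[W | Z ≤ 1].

3

P(Z ≤ 1) = 15/22.
Σ W·P over the event = 1·(1/22) + 1·(1/22) + 3·(4/22) + 3·(5/22) + 4·(2/22) + 4·(2/22) = 45/22.
E[W | Z ≤ 1] = (45/22) / (15/22) = 3.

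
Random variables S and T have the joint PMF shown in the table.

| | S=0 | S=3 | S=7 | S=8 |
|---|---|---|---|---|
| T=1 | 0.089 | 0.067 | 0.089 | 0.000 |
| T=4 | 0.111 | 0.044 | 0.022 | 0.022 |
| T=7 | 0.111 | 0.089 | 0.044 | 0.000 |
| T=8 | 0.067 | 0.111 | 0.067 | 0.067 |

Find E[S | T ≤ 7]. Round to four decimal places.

P(T ≤ 7) = 0.688.
Summing S·P(S=x,T=y) over the conditioning event gives 1.861.
E[S | T ≤ 7] = (1.861) / (0.688) = 2.7049.

2.7049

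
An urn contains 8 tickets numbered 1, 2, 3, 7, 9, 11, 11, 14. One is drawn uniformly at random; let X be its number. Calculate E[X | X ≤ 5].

P(X ≤ 5) = 3/8.
Σ over the event: 1·1/8 + 2·1/8 + 3·1/8 = 3/4.
E[X | X ≤ 5] = (3/4) / (3/8) = 2.

2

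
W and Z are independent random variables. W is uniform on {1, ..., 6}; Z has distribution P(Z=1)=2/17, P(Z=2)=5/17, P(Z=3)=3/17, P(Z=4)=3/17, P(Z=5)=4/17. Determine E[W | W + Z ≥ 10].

P(W + Z ≥ 10) = 11/102.
Summing W·P(x,y) over outcomes with W + Z ≥ 10 gives 31/51.
E[W | W + Z ≥ 10] = (31/51) / (11/102) = 62/11.

62/11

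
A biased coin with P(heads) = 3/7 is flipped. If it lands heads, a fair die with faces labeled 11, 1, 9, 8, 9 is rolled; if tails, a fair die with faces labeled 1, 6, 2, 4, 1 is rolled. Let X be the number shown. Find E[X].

E[X | heads] = (11+1+9+8+9)/5 = 38/5.
E[X | tails] = (1+6+2+4+1)/5 = 14/5.
E[X] = (3/7)·(38/5) + (4/7)·(14/5) = 34/7.

34/7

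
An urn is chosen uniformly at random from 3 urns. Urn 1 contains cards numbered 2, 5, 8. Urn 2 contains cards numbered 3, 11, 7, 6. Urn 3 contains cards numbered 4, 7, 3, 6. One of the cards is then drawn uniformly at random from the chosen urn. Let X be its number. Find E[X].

67/12

E[X | urn 1] = (2+5+8)/3 = 5.
E[X | urn 2] = (3+11+7+6)/4 = 27/4.
E[X | urn 3] = (4+7+3+6)/4 = 5.
E[X] = (1/3)·(5) + (1/3)·(27/4) + (1/3)·(5) = 67/12.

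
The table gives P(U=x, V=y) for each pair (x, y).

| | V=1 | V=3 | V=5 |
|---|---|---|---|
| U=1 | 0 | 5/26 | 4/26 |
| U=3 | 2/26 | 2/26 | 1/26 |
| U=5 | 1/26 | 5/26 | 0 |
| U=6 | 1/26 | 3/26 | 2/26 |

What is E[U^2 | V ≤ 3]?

P(V ≤ 3) = 19/26.
Σ U^2·P over the event = 1·(5/26) + 9·(2/26) + 9·(2/26) + 25·(1/26) + 25·(5/26) + 36·(1/26) + 36·(3/26) = 335/26.
E[U^2 | V ≤ 3] = (335/26) / (19/26) = 335/19.

335/19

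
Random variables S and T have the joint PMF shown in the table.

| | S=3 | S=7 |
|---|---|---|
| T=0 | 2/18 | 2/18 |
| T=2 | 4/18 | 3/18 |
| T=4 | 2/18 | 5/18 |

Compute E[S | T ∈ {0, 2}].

53/11

P(T ∈ {0, 2}) = 11/18.
Summing S·P(S=x,T=y) over the conditioning event gives 53/18.
E[S | T ∈ {0, 2}] = (53/18) / (11/18) = 53/11.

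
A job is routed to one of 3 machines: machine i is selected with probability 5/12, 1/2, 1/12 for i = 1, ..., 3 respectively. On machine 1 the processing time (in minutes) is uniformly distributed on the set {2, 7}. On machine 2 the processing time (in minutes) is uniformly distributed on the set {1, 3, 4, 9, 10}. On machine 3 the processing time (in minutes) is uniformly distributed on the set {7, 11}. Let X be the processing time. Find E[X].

E[X | machine 1] = (2+7)/2 = 9/2.
E[X | machine 2] = (1+3+4+9+10)/5 = 27/5.
E[X | machine 3] = (7+11)/2 = 9.
E[X] = (5/12)·(9/2) + (1/2)·(27/5) + (1/12)·(9) = 213/40.

213/40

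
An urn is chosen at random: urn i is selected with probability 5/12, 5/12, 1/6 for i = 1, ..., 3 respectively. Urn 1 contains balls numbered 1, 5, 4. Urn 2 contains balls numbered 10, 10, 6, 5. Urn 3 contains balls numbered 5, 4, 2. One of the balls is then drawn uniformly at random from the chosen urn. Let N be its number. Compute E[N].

251/48

E[N | urn 1] = (1+5+4)/3 = 10/3.
E[N | urn 2] = (10+10+6+5)/4 = 31/4.
E[N | urn 3] = (5+4+2)/3 = 11/3.
E[N] = (5/12)·(10/3) + (5/12)·(31/4) + (1/6)·(11/3) = 251/48.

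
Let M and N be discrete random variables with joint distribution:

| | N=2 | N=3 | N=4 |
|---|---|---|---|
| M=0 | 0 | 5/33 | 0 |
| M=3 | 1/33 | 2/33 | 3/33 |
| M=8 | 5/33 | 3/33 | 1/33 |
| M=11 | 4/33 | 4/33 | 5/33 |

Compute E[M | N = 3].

37/7

P(N = 3) = 14/33.
Summing M·P(M=x,N=y) over the conditioning event gives 74/33.
E[M | N = 3] = (74/33) / (14/33) = 37/7.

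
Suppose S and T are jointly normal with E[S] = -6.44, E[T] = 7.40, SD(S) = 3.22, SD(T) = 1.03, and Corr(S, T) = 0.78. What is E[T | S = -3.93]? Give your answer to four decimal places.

E[T | S=x] = μ_T + ρ(σ_T/σ_S)(x − μ_S) for jointly normal variables.
E[T | S=-3.93] = 7.40 + (0.78)·(1.03/3.22)·(-3.93 − (-6.44)) = 7.40 + (0.249503)·(2.51) = 8.0263.

8.0263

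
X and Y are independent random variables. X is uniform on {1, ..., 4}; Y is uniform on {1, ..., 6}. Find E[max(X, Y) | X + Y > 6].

51/10

P(X + Y > 6) = 5/12.
Summing max(X,Y)·P(x,y) over outcomes with X + Y > 6 gives 17/8.
E[max(X, Y) | X + Y > 6] = (17/8) / (5/12) = 51/10.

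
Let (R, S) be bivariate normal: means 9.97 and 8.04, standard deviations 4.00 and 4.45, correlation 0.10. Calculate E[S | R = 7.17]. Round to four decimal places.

7.7285

For a bivariate normal, E[S | R=x] = μ_S + ρ·(σ_S/σ_R)·(x − μ_R).
E[S | R=7.17] = 8.04 + (0.10)·(4.45/4.00)·(7.17 − (9.97)) = 8.04 + (0.11125)·(-2.8) = 7.7285.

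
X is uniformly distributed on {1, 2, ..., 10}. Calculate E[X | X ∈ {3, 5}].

P(X ∈ {3, 5}) = 1/5.
Σ over the event: 3·1/10 + 5·1/10 = 4/5.
E[X | X ∈ {3, 5}] = (4/5) / (1/5) = 4.

4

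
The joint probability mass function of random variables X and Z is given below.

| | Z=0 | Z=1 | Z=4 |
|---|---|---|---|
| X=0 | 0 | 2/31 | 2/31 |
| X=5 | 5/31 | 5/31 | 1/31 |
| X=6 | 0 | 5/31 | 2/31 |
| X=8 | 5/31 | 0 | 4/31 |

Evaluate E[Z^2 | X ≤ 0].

P(X ≤ 0) = 4/31.
Σ Z^2·P over the event = 1·(2/31) + 16·(2/31) = 34/31.
E[Z^2 | X ≤ 0] = (34/31) / (4/31) = 17/2.

17/2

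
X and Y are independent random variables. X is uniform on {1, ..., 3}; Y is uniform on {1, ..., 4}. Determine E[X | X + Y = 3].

P(X + Y = 3) = 1/6.
Summing X·P(x,y) over outcomes with X + Y = 3 gives 1/4.
E[X | X + Y = 3] = (1/4) / (1/6) = 3/2.

3/2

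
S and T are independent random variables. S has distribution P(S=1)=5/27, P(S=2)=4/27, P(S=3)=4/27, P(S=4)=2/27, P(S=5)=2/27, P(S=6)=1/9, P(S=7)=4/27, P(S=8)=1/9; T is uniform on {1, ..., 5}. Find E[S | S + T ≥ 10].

P(S + T ≥ 10) = 32/135.
Summing S·P(x,y) over outcomes with S + T ≥ 10 gives 226/135.
E[S | S + T ≥ 10] = (226/135) / (32/135) = 113/16.

113/16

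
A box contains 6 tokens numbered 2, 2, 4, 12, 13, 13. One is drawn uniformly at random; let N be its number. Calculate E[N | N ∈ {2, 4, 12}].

5

P(N ∈ {2, 4, 12}) = 2/3.
Σ over the event: 2·1/3 + 4·1/6 + 12·1/6 = 10/3.
E[N | N ∈ {2, 4, 12}] = (10/3) / (2/3) = 5.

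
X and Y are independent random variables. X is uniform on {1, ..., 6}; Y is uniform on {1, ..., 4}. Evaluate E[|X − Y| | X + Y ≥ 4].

2

P(X + Y ≥ 4) = 7/8.
Summing |X−Y|·P(x,y) over outcomes with X + Y ≥ 4 gives 7/4.
E[|X − Y| | X + Y ≥ 4] = (7/4) / (7/8) = 2.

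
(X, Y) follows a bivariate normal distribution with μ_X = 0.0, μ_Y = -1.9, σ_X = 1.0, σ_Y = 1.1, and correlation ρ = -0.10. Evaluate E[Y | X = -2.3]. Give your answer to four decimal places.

E[Y | X=x] = μ_Y + ρ(σ_Y/σ_X)(x − μ_X) for jointly normal variables.
E[Y | X=-2.3] = -1.9 + (-0.10)·(1.1/1.0)·(-2.3 − (0.0)) = -1.9 + (-0.11)·(-2.3) = -1.6470.

-1.6470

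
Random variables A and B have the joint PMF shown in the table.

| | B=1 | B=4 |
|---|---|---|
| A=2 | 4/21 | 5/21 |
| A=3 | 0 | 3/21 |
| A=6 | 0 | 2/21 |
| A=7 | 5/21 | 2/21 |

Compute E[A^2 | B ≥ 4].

217/12

P(B ≥ 4) = 4/7.
Σ A^2·P over the event = 4·(5/21) + 9·(3/21) + 36·(2/21) + 49·(2/21) = 31/3.
E[A^2 | B ≥ 4] = (31/3) / (4/7) = 217/12.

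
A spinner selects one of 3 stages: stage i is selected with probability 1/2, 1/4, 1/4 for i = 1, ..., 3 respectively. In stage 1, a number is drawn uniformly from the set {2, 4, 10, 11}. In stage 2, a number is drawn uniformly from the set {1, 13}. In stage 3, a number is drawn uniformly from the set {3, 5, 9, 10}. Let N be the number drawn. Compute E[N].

E[N | stage 1] = (2+4+10+11)/4 = 27/4.
E[N | stage 2] = (1+13)/2 = 7.
E[N | stage 3] = (3+5+9+10)/4 = 27/4.
E[N] = (1/2)·(27/4) + (1/4)·(7) + (1/4)·(27/4) = 109/16.

109/16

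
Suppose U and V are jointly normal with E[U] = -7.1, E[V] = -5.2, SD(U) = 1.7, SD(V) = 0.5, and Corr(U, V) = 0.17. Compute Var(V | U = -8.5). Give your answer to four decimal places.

For a bivariate normal, Var(V | U=x) = σ_V²(1 − ρ²).
Var(V | U=-8.5) = (0.5)²·(1 − (0.17)²) = 0.25·0.9711 = 0.2428.

0.2428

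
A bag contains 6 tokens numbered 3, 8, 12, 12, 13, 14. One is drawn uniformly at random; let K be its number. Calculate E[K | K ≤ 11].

P(K ≤ 11) = 1/3.
Σ over the event: 3·1/6 + 8·1/6 = 11/6.
E[K | K ≤ 11] = (11/6) / (1/3) = 11/2.

11/2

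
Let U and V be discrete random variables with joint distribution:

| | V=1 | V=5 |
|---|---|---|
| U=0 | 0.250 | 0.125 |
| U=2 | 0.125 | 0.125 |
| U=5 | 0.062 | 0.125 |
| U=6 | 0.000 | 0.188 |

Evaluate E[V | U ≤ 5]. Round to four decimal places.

2.8473

P(U ≤ 5) = 0.812.
Σ V·P over the event = 1·(0.250) + 5·(0.125) + 1·(0.125) + 5·(0.125) + 1·(0.062) + 5·(0.125) = 2.312.
E[V | U ≤ 5] = (2.312) / (0.812) = 2.8473.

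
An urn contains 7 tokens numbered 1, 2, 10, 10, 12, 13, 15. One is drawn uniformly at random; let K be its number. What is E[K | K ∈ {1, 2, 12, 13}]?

7

P(K ∈ {1, 2, 12, 13}) = 4/7.
Σ over the event: 1·1/7 + 2·1/7 + 12·1/7 + 13·1/7 = 4.
E[K | K ∈ {1, 2, 12, 13}] = (4) / (4/7) = 7.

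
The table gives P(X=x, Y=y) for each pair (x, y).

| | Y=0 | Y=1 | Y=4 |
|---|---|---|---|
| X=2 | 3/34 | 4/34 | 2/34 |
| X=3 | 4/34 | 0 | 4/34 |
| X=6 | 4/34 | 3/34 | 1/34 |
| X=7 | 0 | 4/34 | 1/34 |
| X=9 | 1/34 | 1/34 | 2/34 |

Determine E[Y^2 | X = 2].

4

P(X = 2) = 9/34.
Σ Y^2·P over the event = 0·(3/34) + 1·(4/34) + 16·(2/34) = 18/17.
E[Y^2 | X = 2] = (18/17) / (9/34) = 4.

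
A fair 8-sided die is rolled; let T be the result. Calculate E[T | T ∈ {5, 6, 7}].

P(T ∈ {5, 6, 7}) = 3/8.
Σ over the event: 5·1/8 + 6·1/8 + 7·1/8 = 9/4.
E[T | T ∈ {5, 6, 7}] = (9/4) / (3/8) = 6.

6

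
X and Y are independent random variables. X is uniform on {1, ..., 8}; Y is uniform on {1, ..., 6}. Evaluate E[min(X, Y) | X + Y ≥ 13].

17/3

P(X + Y ≥ 13) = 1/16.
Summing min(X,Y)·P(x,y) over outcomes with X + Y ≥ 13 gives 17/48.
E[min(X, Y) | X + Y ≥ 13] = (17/48) / (1/16) = 17/3.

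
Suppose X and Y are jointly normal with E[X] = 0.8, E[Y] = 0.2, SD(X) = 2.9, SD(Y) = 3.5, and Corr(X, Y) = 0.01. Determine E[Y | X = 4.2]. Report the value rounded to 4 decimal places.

0.2410

The regression of Y on X has slope ρ·σ_Y/σ_X and passes through (μ_X, μ_Y).
E[Y | X=4.2] = 0.2 + (0.01)·(3.5/2.9)·(4.2 − (0.8)) = 0.2 + (0.012069)·(3.4) = 0.2410.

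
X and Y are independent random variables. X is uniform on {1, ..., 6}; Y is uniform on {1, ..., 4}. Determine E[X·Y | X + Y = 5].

5

P(X + Y = 5) = 1/6.
Summing XY·P(x,y) over outcomes with X + Y = 5 gives 5/6.
E[X·Y | X + Y = 5] = (5/6) / (1/6) = 5.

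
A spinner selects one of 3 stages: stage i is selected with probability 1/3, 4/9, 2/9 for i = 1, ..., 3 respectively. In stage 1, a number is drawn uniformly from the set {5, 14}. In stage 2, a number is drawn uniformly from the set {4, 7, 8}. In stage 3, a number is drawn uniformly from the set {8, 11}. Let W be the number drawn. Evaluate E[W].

E[W | stage 1] = (5+14)/2 = 19/2.
E[W | stage 2] = (4+7+8)/3 = 19/3.
E[W | stage 3] = (8+11)/2 = 19/2.
E[W] = (1/3)·(19/2) + (4/9)·(19/3) + (2/9)·(19/2) = 437/54.

437/54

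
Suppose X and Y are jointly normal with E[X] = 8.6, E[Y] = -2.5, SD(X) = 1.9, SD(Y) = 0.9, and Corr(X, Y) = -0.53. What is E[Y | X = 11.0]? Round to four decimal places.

E[Y | X=x] = μ_Y + ρ(σ_Y/σ_X)(x − μ_X) for jointly normal variables.
E[Y | X=11.0] = -2.5 + (-0.53)·(0.9/1.9)·(11.0 − (8.6)) = -2.5 + (-0.25105)·(2.4) = -3.1025.

-3.1025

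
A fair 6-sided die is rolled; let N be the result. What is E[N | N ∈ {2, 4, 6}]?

4

P(N ∈ {2, 4, 6}) = 1/2.
Σ over the event: 2·1/6 + 4·1/6 + 6·1/6 = 2.
E[N | N ∈ {2, 4, 6}] = (2) / (1/2) = 4.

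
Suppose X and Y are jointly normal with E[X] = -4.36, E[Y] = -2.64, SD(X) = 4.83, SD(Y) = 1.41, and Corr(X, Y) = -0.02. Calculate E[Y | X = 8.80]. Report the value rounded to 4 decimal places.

E[Y | X=x] = μ_Y + ρ(σ_Y/σ_X)(x − μ_X) for jointly normal variables.
E[Y | X=8.80] = -2.64 + (-0.02)·(1.41/4.83)·(8.80 − (-4.36)) = -2.64 + (-0.0058385)·(13.16) = -2.7168.

-2.7168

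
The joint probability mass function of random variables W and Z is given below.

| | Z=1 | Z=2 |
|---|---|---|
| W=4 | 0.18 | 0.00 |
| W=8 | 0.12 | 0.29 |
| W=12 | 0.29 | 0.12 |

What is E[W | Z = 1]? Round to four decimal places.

8.7458

P(Z = 1) = 0.59.
Σ W·P over the event = 4·(0.18) + 8·(0.12) + 12·(0.29) = 5.16.
E[W | Z = 1] = (5.16) / (0.59) = 8.7458.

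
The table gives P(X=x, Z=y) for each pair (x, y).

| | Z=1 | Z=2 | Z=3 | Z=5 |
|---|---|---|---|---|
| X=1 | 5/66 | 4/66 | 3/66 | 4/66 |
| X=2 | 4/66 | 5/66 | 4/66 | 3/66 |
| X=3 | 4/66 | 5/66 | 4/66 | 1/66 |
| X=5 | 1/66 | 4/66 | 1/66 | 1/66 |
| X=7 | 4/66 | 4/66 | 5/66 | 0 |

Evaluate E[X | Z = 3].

P(Z = 3) = 17/66.
Σ X·P over the event = 1·(3/66) + 2·(4/66) + 3·(4/66) + 5·(1/66) + 7·(5/66) = 21/22.
E[X | Z = 3] = (21/22) / (17/66) = 63/17.

63/17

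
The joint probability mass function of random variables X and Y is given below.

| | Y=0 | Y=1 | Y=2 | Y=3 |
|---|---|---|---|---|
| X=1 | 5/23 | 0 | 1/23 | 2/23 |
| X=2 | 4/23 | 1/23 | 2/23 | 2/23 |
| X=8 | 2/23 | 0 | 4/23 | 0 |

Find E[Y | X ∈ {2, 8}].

P(X ∈ {2, 8}) = 15/23.
Σ Y·P over the event = 0·(4/23) + 1·(1/23) + 2·(2/23) + 3·(2/23) + 0·(2/23) + 2·(4/23) = 19/23.
E[Y | X ∈ {2, 8}] = (19/23) / (15/23) = 19/15.

19/15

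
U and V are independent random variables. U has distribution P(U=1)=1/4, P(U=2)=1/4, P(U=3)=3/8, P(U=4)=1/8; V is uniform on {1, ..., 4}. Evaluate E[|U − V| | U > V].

P(U > V) = 11/32.
Summing |U−V|·P(x,y) over outcomes with U > V gives 17/32.
E[|U − V| | U > V] = (17/32) / (11/32) = 17/11.

17/11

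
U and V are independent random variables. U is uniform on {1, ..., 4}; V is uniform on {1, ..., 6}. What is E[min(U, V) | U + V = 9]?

7/2

P(U + V = 9) = 1/12.
Summing min(U,V)·P(x,y) over outcomes with U + V = 9 gives 7/24.
E[min(U, V) | U + V = 9] = (7/24) / (1/12) = 7/2.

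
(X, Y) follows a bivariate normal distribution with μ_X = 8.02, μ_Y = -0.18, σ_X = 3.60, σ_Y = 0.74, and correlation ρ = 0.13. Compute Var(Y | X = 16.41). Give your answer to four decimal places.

For a bivariate normal, Var(Y | X=x) = σ_Y²(1 − ρ²).
Var(Y | X=16.41) = (0.74)²·(1 − (0.13)²) = 0.5476·0.9831 = 0.5383.

0.5383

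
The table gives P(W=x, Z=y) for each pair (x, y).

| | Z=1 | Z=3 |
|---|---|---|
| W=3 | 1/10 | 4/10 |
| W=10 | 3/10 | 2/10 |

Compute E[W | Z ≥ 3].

P(Z ≥ 3) = 3/5.
Σ W·P over the event = 3·(4/10) + 10·(2/10) = 16/5.
E[W | Z ≥ 3] = (16/5) / (3/5) = 16/3.

16/3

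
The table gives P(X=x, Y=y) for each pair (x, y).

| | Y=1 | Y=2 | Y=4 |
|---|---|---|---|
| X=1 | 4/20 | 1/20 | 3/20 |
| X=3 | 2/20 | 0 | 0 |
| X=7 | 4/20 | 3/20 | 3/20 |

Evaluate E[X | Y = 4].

4

P(Y = 4) = 3/10.
Summing X·P(X=x,Y=y) over the conditioning event gives 6/5.
E[X | Y = 4] = (6/5) / (3/10) = 4.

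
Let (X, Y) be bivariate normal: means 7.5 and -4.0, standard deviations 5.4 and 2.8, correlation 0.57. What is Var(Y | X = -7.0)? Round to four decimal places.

The conditional variance in a bivariate normal is σ_Y²(1 − ρ²), independent of x.
Var(Y | X=-7.0) = (2.8)²·(1 − (0.57)²) = 7.84·0.6751 = 5.2928.

5.2928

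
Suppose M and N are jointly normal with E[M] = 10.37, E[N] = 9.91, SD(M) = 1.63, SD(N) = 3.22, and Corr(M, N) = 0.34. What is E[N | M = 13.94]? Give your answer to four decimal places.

E[N | M=x] = μ_N + ρ(σ_N/σ_M)(x − μ_M) for jointly normal variables.
E[N | M=13.94] = 9.91 + (0.34)·(3.22/1.63)·(13.94 − (10.37)) = 9.91 + (0.67166)·(3.57) = 12.3078.

12.3078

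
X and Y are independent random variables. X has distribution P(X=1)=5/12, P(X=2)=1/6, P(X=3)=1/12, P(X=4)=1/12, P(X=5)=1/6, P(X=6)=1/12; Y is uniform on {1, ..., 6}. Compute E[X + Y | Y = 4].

P(Y = 4) = 1/6.
Summing (X+Y)·P(x,y) over outcomes with Y = 4 gives 10/9.
E[X + Y | Y = 4] = (10/9) / (1/6) = 20/3.

20/3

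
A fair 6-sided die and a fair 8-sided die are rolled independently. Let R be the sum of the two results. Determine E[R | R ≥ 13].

P(R ≥ 13) = 1/16.
Σ over the event: 13·1/24 + 14·1/48 = 5/6.
E[R | R ≥ 13] = (5/6) / (1/16) = 40/3.

40/3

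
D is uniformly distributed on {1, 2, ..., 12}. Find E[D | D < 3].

Given D < 3, D is equally likely to be any of {1, 2}.
E[D | D < 3] = (1 + 2) / 2 = 3/2.

3/2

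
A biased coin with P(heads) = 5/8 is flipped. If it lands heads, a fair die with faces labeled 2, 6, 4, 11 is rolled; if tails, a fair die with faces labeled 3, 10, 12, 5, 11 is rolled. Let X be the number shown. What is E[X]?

1067/160

E[X | heads] = (2+6+4+11)/4 = 23/4.
E[X | tails] = (3+10+12+5+11)/5 = 41/5.
By the law of total expectation,
E[X] = (5/8)·(23/4) + (3/8)·(41/5) = 1067/160.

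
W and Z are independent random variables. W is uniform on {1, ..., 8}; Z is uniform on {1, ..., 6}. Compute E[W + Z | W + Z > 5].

172/19

P(W + Z > 5) = 19/24.
Summing (W+Z)·P(x,y) over outcomes with W + Z > 5 gives 43/6.
E[W + Z | W + Z > 5] = (43/6) / (19/24) = 172/19.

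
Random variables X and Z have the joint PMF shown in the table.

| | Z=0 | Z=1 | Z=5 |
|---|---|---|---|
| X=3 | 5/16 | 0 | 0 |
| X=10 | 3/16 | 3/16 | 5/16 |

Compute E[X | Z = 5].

P(Z = 5) = 5/16.
Summing X·P(X=x,Z=y) over the conditioning event gives 25/8.
E[X | Z = 5] = (25/8) / (5/16) = 10.

10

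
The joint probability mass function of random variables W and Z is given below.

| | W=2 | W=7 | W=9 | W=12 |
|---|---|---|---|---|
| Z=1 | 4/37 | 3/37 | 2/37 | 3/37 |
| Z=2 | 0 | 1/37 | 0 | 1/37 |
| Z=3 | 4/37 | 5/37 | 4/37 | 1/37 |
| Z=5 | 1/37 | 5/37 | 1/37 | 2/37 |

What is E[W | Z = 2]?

19/2

P(Z = 2) = 2/37.
Σ W·P over the event = 7·(1/37) + 12·(1/37) = 19/37.
E[W | Z = 2] = (19/37) / (2/37) = 19/2.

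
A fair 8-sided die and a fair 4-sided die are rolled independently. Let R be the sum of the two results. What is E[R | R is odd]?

7

P(R is odd) = 1/2.
Σ over the event: 3·1/16 + 5·1/8 + 7·1/8 + 9·1/8 + 11·1/16 = 7/2.
E[R | R is odd] = (7/2) / (1/2) = 7.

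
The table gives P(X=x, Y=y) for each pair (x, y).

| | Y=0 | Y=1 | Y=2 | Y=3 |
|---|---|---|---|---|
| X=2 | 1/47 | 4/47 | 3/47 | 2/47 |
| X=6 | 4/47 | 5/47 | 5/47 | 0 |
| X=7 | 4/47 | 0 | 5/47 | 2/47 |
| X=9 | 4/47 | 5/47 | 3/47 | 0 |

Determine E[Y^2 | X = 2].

17/5

P(X = 2) = 10/47.
Summing Y^2·P(X=x,Y=y) over the conditioning event gives 34/47.
E[Y^2 | X = 2] = (34/47) / (10/47) = 17/5.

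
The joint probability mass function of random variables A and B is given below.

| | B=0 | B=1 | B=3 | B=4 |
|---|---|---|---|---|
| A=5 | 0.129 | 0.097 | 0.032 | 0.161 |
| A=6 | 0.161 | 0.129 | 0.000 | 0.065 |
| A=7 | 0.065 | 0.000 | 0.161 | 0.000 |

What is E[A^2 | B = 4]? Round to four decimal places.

28.1637

P(B = 4) = 0.226.
Σ A^2·P over the event = 25·(0.161) + 36·(0.065) = 6.365.
E[A^2 | B = 4] = (6.365) / (0.226) = 28.1637.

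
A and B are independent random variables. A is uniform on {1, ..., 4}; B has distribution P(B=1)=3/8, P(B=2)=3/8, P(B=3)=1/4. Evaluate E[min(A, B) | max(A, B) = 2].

4/3

P(max(A, B) = 2) = 9/32.
Summing min(A,B)·P(x,y) over outcomes with max(A, B) = 2 gives 3/8.
E[min(A, B) | max(A, B) = 2] = (3/8) / (9/32) = 4/3.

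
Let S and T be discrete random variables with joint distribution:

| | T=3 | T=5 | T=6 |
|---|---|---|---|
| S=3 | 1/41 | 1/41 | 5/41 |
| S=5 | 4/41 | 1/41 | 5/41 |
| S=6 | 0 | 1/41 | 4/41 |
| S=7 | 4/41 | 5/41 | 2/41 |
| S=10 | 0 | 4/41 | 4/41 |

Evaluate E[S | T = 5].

89/12

P(T = 5) = 12/41.
Σ S·P over the event = 3·(1/41) + 5·(1/41) + 6·(1/41) + 7·(5/41) + 10·(4/41) = 89/41.
E[S | T = 5] = (89/41) / (12/41) = 89/12.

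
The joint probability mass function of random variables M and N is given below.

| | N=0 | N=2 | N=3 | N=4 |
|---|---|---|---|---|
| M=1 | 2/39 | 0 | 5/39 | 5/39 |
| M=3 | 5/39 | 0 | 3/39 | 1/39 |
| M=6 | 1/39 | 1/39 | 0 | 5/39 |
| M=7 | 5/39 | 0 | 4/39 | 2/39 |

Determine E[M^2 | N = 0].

328/13

P(N = 0) = 1/3.
Σ M^2·P over the event = 1·(2/39) + 9·(5/39) + 36·(1/39) + 49·(5/39) = 328/39.
E[M^2 | N = 0] = (328/39) / (1/3) = 328/13.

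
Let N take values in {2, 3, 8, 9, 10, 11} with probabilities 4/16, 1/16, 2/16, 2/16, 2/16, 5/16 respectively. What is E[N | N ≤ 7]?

11/5

P(N ≤ 7) = 5/16.
Σ over the event: 2·1/4 + 3·1/16 = 11/16.
E[N | N ≤ 7] = (11/16) / (5/16) = 11/5.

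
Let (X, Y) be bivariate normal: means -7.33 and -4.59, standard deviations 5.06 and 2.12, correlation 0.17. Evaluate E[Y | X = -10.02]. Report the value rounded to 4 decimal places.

E[Y | X=x] = μ_Y + ρ(σ_Y/σ_X)(x − μ_X) for jointly normal variables.
E[Y | X=-10.02] = -4.59 + (0.17)·(2.12/5.06)·(-10.02 − (-7.33)) = -4.59 + (0.071225)·(-2.69) = -4.7816.

-4.7816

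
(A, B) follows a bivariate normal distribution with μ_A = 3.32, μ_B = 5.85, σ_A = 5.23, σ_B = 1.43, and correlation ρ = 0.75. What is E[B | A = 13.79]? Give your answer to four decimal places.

E[B | A=x] = μ_B + ρ(σ_B/σ_A)(x − μ_A) for jointly normal variables.
E[B | A=13.79] = 5.85 + (0.75)·(1.43/5.23)·(13.79 − (3.32)) = 5.85 + (0.20507)·(10.47) = 7.9971.

7.9971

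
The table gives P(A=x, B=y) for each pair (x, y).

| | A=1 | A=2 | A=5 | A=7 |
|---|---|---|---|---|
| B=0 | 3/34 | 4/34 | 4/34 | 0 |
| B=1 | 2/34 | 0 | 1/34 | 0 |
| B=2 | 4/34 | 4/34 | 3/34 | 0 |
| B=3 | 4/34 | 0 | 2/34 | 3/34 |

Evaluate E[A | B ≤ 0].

P(B ≤ 0) = 11/34.
Σ A·P over the event = 1·(3/34) + 2·(4/34) + 5·(4/34) = 31/34.
E[A | B ≤ 0] = (31/34) / (11/34) = 31/11.

31/11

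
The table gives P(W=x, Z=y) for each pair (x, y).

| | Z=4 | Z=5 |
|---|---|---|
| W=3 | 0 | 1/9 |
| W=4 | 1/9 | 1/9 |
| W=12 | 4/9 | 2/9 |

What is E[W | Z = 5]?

P(Z = 5) = 4/9.
Σ W·P over the event = 3·(1/9) + 4·(1/9) + 12·(2/9) = 31/9.
E[W | Z = 5] = (31/9) / (4/9) = 31/4.

31/4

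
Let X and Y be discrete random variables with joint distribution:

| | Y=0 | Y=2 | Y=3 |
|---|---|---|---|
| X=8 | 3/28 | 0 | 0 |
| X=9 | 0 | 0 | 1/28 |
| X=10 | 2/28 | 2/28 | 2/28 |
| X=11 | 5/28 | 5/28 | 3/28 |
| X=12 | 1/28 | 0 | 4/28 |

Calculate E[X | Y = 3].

P(Y = 3) = 5/14.
Σ X·P over the event = 9·(1/28) + 10·(2/28) + 11·(3/28) + 12·(4/28) = 55/14.
E[X | Y = 3] = (55/14) / (5/14) = 11.

11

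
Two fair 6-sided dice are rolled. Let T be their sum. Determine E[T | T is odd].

7

P(T is odd) = 1/2.
Σ over the event: 3·1/18 + 5·1/9 + 7·1/6 + 9·1/9 + 11·1/18 = 7/2.
E[T | T is odd] = (7/2) / (1/2) = 7.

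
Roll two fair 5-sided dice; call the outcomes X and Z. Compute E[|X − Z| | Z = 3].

6/5

Outcomes with Z = 3: (1,3), (2,3), (3,3), (4,3), (5,3), each with probability 1/25.
E[|X − Z| | Z = 3] = (2 + 1 + 0 + 1 + 2) / 5 = 6/5.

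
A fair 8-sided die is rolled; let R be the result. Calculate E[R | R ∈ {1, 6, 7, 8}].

11/2

P(R ∈ {1, 6, 7, 8}) = 1/2.
Σ over the event: 1·1/8 + 6·1/8 + 7·1/8 + 8·1/8 = 11/4.
E[R | R ∈ {1, 6, 7, 8}] = (11/4) / (1/2) = 11/2.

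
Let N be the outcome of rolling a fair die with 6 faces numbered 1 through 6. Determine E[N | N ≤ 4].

5/2

Given N ≤ 4, N is equally likely to be any of {1, 2, 3, 4}.
E[N | N ≤ 4] = (1 + 2 + 3 + 4) / 4 = 5/2.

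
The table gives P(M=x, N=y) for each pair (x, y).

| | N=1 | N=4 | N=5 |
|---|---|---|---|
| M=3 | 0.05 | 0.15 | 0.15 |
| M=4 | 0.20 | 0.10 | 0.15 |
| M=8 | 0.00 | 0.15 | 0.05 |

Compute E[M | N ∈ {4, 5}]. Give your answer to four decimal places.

P(N ∈ {4, 5}) = 0.75.
Σ M·P over the event = 3·(0.15) + 3·(0.15) + 4·(0.10) + 4·(0.15) + 8·(0.15) + 8·(0.05) = 3.50.
E[M | N ∈ {4, 5}] = (3.50) / (0.75) = 4.6667.

4.6667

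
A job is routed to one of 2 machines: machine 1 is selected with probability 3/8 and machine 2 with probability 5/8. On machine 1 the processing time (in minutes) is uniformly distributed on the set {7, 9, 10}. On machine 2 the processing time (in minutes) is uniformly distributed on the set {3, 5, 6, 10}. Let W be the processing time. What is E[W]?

7

E[W | machine 1] = (7+9+10)/3 = 26/3.
E[W | machine 2] = (3+5+6+10)/4 = 6.
E[W] = (3/8)·(26/3) + (5/8)·(6) = 7.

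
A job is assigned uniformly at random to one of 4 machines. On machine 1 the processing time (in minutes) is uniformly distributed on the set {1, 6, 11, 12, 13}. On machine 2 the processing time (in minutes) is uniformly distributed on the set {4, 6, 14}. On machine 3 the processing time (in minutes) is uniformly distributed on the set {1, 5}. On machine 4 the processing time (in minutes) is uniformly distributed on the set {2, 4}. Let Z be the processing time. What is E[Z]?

113/20

E[Z | machine 1] = (1+6+11+12+13)/5 = 43/5.
E[Z | machine 2] = (4+6+14)/3 = 8.
E[Z | machine 3] = (1+5)/2 = 3.
E[Z | machine 4] = (2+4)/2 = 3.
E[Z] = (1/4)·(43/5) + (1/4)·(8) + (1/4)·(3) + (1/4)·(3) = 113/20.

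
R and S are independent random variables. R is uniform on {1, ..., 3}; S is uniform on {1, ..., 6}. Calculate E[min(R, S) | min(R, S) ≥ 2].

P(min(R, S) ≥ 2) = 5/9.
Summing min(R,S)·P(x,y) over outcomes with min(R, S) ≥ 2 gives 4/3.
E[min(R, S) | min(R, S) ≥ 2] = (4/3) / (5/9) = 12/5.

12/5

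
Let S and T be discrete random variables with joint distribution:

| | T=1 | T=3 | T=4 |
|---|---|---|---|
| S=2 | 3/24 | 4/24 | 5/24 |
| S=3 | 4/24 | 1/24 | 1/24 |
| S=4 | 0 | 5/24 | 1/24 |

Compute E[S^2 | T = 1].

48/7

P(T = 1) = 7/24.
Summing S^2·P(S=x,T=y) over the conditioning event gives 2.
E[S^2 | T = 1] = (2) / (7/24) = 48/7.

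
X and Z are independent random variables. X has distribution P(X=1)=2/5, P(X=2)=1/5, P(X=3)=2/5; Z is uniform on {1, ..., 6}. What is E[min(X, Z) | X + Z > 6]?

P(X + Z > 6) = 1/3.
Summing min(X,Z)·P(x,y) over outcomes with X + Z > 6 gives 4/5.
E[min(X, Z) | X + Z > 6] = (4/5) / (1/3) = 12/5.

12/5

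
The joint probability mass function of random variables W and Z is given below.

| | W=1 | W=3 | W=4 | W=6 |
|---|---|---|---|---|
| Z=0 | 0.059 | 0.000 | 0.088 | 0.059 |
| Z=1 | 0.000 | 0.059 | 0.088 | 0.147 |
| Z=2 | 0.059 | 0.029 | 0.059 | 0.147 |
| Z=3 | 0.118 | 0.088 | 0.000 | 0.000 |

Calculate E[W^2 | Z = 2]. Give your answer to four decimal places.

22.2993

P(Z = 2) = 0.294.
Σ W^2·P over the event = 1·(0.059) + 9·(0.029) + 16·(0.059) + 36·(0.147) = 6.556.
E[W^2 | Z = 2] = (6.556) / (0.294) = 22.2993.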